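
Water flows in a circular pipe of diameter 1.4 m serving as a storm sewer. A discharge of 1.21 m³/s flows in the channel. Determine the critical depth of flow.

y_c = 0.571 m

At critical depth, Q² T / (g A³) = 1, i.e. A³/T = Q²/g = 1.21²/9.81 = 0.1492.
Try y = 0.723 m: A³/T = 0.3685 — over.
Try y = 0.484 m: A³/T = 0.07904 — short.
Try y = 0.571 m: A³/T = 0.1493 — ≈ 0.1492.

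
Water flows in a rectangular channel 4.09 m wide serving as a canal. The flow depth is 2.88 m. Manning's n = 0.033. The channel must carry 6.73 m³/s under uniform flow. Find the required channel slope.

S = 0.00028

Flow area A = b·y = 4.09 × 2.88 = 11.78 m². Wetted perimeter P = b + 2y = 4.09 + 2×2.88 = 9.85 m.
Hydraulic radius R = A/P = 11.78/9.85 = 1.196 m.
From Manning's equation, S = [nQ / (1 A R^(2/3))]² = [0.033 × 6.73 / (1 × 11.78 × 1.196^(2/3))]² = 0.00028.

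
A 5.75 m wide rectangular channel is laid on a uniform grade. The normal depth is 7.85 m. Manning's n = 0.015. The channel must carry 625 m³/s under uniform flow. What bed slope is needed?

S = 0.016

Flow area A = b·y = 5.75 × 7.85 = 45.14 m². Wetted perimeter P = b + 2y = 5.75 + 2×7.85 = 21.45 m.
Hydraulic radius R = A/P = 45.14/21.45 = 2.104 m.
From Manning's equation, S = [nQ / (1 A R^(2/3))]² = [0.015 × 625 / (1 × 45.14 × 2.104^(2/3))]² = 0.016.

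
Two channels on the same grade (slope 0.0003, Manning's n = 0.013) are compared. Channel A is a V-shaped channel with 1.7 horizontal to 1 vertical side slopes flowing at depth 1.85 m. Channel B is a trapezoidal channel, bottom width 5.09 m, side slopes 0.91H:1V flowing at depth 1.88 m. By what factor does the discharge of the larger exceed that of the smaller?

2.98

Channel A: For a triangular section with side slope z = 1.7: A = zy² = 1.7×1.85² = 5.818 m²; P = 2y√(1+z²) = 2×1.85×1.972 = 7.298 m. Hydraulic radius R = A/P = 5.818/7.298 = 0.7973 m. Q_A = (1/0.013)·5.818·0.7973^(2/3)·√0.0003 = 6.665 m³/s.
Channel B: With bottom width b = 5.09 m and side slope z = 0.91: A = (b + zy)y = (5.09 + 0.91×1.88)×1.88 = 12.79 m²; P = b + 2y√(1+z²) = 5.09 + 2×1.88×1.352 = 10.17 m. Hydraulic radius R = A/P = 12.79/10.17 = 1.257 m. Q_B = (1/0.013)·12.79·1.257^(2/3)·√0.0003 = 19.84 m³/s.
The larger discharge is 19.84 m³/s and the smaller is 6.665 m³/s; the ratio is 2.98.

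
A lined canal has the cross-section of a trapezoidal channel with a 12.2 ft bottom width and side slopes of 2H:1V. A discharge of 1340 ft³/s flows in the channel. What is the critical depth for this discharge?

y_c = 5.38 ft

At critical depth, Q² T / (g A³) = 1, i.e. A³/T = Q²/g = 1340²/32.2 = 55760.
At y = 4.17 ft: A³/T = 21760 — too small.
At y = 6.37 ft: A³/T = 106400 — too large.
At y = 5.38 ft: A³/T = 55900 — close enough.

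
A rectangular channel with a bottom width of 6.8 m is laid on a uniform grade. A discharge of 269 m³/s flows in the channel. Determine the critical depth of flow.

y_c = 5.42 m

For a rectangular channel, critical depth y_c = (q²/g)^(1/3) where q = Q/b = 269/6.8 = 39.56 m²/s.
So y_c = (39.56²/9.81)^(1/3) = 5.42 m.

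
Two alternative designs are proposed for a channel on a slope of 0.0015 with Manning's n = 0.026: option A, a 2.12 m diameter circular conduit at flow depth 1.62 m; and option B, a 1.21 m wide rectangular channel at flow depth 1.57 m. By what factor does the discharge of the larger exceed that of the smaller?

1.97

Channel A: For a circular section of diameter D = 2.12 m at depth y = 1.62 m, the central angle is θ = 2 arccos(1 − 2y/D) = 4.255 rad. Then A = (D²/8)(θ − sin θ) = 2.894 m² and P = Dθ/2 = 4.51 m. Hydraulic radius R = A/P = 2.894/4.51 = 0.6417 m. Q_A = (1/0.026)·2.894·0.6417^(2/3)·√0.0015 = 3.208 m³/s.
Channel B: Flow area A = b·y = 1.21 × 1.57 = 1.9 m². Wetted perimeter P = b + 2y = 1.21 + 2×1.57 = 4.35 m. Hydraulic radius R = A/P = 1.9/4.35 = 0.4367 m. Q_B = (1/0.026)·1.9·0.4367^(2/3)·√0.0015 = 1.629 m³/s.
The larger discharge is 3.208 m³/s and the smaller is 1.629 m³/s; the ratio is 1.97.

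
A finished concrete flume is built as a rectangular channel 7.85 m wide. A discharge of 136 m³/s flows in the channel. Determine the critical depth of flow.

y_c = 3.13 m

For a rectangular channel, critical depth y_c = (q²/g)^(1/3) where q = Q/b = 136/7.85 = 17.32 m²/s.
So y_c = (17.32²/9.81)^(1/3) = 3.13 m.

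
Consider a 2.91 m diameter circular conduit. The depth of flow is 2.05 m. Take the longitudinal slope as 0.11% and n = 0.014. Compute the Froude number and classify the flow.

subcritical

For a circular section of diameter D = 2.91 m at depth y = 2.05 m, the central angle is θ = 2 arccos(1 − 2y/D) = 3.984 rad. Then A = (D²/8)(θ − sin θ) = 5.007 m² and P = Dθ/2 = 5.797 m.
Hydraulic radius R = A/P = 5.007/5.797 = 0.8638 m.
V = (1/n) R^(2/3) √S = (1/0.014) × 0.8638^(2/3) × √0.0011 = 2.149 m/s. Hydraulic depth D_h = A/T = 5.007/2.656 = 1.886 m.
Froude number Fr = V/√(g·D_h) = 2.149/√(9.81×1.886) = 0.5, which is less than 1, so the flow is subcritical.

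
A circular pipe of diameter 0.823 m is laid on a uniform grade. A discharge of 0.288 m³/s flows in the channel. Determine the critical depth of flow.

At critical depth, Q² T / (g A³) = 1, i.e. A³/T = Q²/g = 0.288²/9.81 = 0.008455.
Trying y = 0.218 m: A³/T = 0.001977 — too small.
Trying y = 0.374 m: A³/T = 0.01587 — too large.
Trying y = 0.317 m: A³/T = 0.008415 — ≈ 0.008455.

y_c = 0.317 m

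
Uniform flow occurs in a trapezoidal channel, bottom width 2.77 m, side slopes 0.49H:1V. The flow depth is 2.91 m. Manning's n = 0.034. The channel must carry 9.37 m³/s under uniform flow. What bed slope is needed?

With bottom width b = 2.77 m and side slope z = 0.49: A = (b + zy)y = (2.77 + 0.49×2.91)×2.91 = 12.21 m²; P = b + 2y√(1+z²) = 2.77 + 2×2.91×1.114 = 9.251 m.
Hydraulic radius R = A/P = 12.21/9.251 = 1.32 m.
From Manning's equation, S = [nQ / (1 A R^(2/3))]² = [0.034 × 9.37 / (1 × 12.21 × 1.32^(2/3))]² = 0.00047.

S = 0.00047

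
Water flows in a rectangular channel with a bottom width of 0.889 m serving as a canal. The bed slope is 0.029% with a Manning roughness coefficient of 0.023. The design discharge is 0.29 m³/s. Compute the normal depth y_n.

y_n = 0.972 m

Manning's equation rearranged: A R^(2/3) = nQ / (1·√S) = 0.023 × 0.29 / (√0.00029) = 0.3917.
At y = 1.09 m: A R^(2/3) = 0.4493 — over.
At y = 0.842 m: A R^(2/3) = 0.3286 — short.
At y = 0.972 m: A R^(2/3) = 0.3915 — matches.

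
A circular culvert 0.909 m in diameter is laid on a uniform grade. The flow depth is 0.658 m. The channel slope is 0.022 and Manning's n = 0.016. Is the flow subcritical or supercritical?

For a circular section of diameter D = 0.909 m at depth y = 0.658 m, the central angle is θ = 2 arccos(1 − 2y/D) = 4.07 rad. Then A = (D²/8)(θ − sin θ) = 0.5031 m² and P = Dθ/2 = 1.85 m.
Hydraulic radius R = A/P = 0.5031/1.85 = 0.272 m.
V = (1/n) R^(2/3) √S = (1/0.016) × 0.272^(2/3) × √0.022 = 3.891 m/s. Hydraulic depth D_h = A/T = 0.5031/0.8128 = 0.619 m.
Froude number Fr = V/√(g·D_h) = 3.891/√(9.81×0.619) = 1.58, which is greater than 1, so the flow is supercritical.

supercritical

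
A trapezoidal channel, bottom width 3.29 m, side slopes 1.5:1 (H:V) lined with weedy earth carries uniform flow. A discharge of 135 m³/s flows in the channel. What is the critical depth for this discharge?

y_c = 3.46 m

At critical depth, Q² T / (g A³) = 1, i.e. A³/T = Q²/g = 135²/9.81 = 1858.
At y = 2.62 m: A³/T = 607.1 — low.
At y = 3.8 m: A³/T = 2714 — high.
At y = 3.46 m: A³/T = 1848 — matches.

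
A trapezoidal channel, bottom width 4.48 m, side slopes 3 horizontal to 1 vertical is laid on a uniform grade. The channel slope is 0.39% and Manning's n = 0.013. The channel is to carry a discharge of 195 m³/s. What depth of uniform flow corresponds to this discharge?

y_n = 2.55 m

Manning's equation rearranged: A R^(2/3) = nQ / (1·√S) = 0.013 × 195 / (√0.0039) = 40.59.
Try y = 2.13 m: A R^(2/3) = 27.43 — low.
Try y = 3.25 m: A R^(2/3) = 69.63 — high.
Try y = 2.55 m: A R^(2/3) = 40.55 — matches.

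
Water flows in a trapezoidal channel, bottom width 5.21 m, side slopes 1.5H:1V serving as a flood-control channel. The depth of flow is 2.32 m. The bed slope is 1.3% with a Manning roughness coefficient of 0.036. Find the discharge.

Q = 83.1 m³/s

With bottom width b = 5.21 m and side slope z = 1.5: A = (b + zy)y = (5.21 + 1.5×2.32)×2.32 = 20.16 m²; P = b + 2y√(1+z²) = 5.21 + 2×2.32×1.803 = 13.57 m.
Hydraulic radius R = A/P = 20.16/13.57 = 1.485 m.
Manning's equation: Q = (1/n) A R^(2/3) S^(1/2) = (1/0.036) × 20.16 × 1.485^(2/3) × 0.013^(1/2) = 83.1 m³/s.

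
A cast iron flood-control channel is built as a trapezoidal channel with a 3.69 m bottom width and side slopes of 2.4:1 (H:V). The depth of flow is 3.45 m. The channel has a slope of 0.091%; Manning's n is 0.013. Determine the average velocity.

With bottom width b = 3.69 m and side slope z = 2.4: A = (b + zy)y = (3.69 + 2.4×3.45)×3.45 = 41.3 m²; P = b + 2y√(1+z²) = 3.69 + 2×3.45×2.6 = 21.63 m.
Hydraulic radius R = A/P = 41.3/21.63 = 1.909 m.
From Manning's equation, V = (1/n) R^(2/3) S^(1/2) = (1/0.013) × 1.909^(2/3) × 0.00091^(1/2) = 3.57 m/s.

V = 3.57 m/s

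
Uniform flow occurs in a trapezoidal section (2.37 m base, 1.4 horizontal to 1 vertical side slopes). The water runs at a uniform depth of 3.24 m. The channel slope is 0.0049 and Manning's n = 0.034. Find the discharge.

With bottom width b = 2.37 m and side slope z = 1.4: A = (b + zy)y = (2.37 + 1.4×3.24)×3.24 = 22.38 m²; P = b + 2y√(1+z²) = 2.37 + 2×3.24×1.72 = 13.52 m.
Hydraulic radius R = A/P = 22.38/13.52 = 1.655 m.
Manning's equation: Q = (1/n) A R^(2/3) S^(1/2) = (1/0.034) × 22.38 × 1.655^(2/3) × 0.0049^(1/2) = 64.5 m³/s.

Q = 64.5 m³/s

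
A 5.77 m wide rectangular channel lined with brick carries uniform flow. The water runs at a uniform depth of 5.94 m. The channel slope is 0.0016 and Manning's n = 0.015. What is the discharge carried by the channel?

Q = 142 m³/s

Flow area A = b·y = 5.77 × 5.94 = 34.27 m². Wetted perimeter P = b + 2y = 5.77 + 2×5.94 = 17.65 m.
Hydraulic radius R = A/P = 34.27/17.65 = 1.942 m.
Manning's equation: Q = (1/n) A R^(2/3) S^(1/2) = (1/0.015) × 34.27 × 1.942^(2/3) × 0.0016^(1/2) = 142 m³/s.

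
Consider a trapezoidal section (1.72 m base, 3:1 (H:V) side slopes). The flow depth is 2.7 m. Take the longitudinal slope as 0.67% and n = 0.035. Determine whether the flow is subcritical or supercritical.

subcritical

With bottom width b = 1.72 m and side slope z = 3: A = (b + zy)y = (1.72 + 3×2.7)×2.7 = 26.51 m²; P = b + 2y√(1+z²) = 1.72 + 2×2.7×3.162 = 18.8 m.
Hydraulic radius R = A/P = 26.51/18.8 = 1.411 m.
V = (1/n) R^(2/3) √S = (1/0.035) × 1.411^(2/3) × √0.0067 = 2.942 m/s. Hydraulic depth D_h = A/T = 26.51/17.92 = 1.48 m.
Froude number Fr = V/√(g·D_h) = 2.942/√(9.81×1.48) = 0.772, which is less than 1, so the flow is subcritical.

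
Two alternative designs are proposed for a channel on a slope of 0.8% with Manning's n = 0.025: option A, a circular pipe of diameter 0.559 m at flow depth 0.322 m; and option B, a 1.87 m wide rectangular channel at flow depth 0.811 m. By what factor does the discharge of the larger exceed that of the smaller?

Channel A: For a circular section of diameter D = 0.559 m at depth y = 0.322 m, the central angle is θ = 2 arccos(1 − 2y/D) = 3.447 rad. Then A = (D²/8)(θ − sin θ) = 0.1464 m² and P = Dθ/2 = 0.9634 m. Hydraulic radius R = A/P = 0.1464/0.9634 = 0.1519 m. Q_A = (1/0.025)·0.1464·0.1519^(2/3)·√0.008 = 0.1491 m³/s.
Channel B: Flow area A = b·y = 1.87 × 0.811 = 1.517 m². Wetted perimeter P = b + 2y = 1.87 + 2×0.811 = 3.492 m. Hydraulic radius R = A/P = 1.517/3.492 = 0.4343 m. Q_B = (1/0.025)·1.517·0.4343^(2/3)·√0.008 = 3.112 m³/s.
The larger discharge is 3.112 m³/s and the smaller is 0.1491 m³/s; the ratio is 20.9.

20.9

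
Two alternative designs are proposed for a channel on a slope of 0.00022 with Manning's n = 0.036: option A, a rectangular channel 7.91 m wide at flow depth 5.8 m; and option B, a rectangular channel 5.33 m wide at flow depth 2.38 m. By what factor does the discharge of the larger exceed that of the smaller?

Channel A: Flow area A = b·y = 7.91 × 5.8 = 45.88 m². Wetted perimeter P = b + 2y = 7.91 + 2×5.8 = 19.51 m. Hydraulic radius R = A/P = 45.88/19.51 = 2.352 m. Q_A = (1/0.036)·45.88·2.352^(2/3)·√0.00022 = 33.43 m³/s.
Channel B: Flow area A = b·y = 5.33 × 2.38 = 12.69 m². Wetted perimeter P = b + 2y = 5.33 + 2×2.38 = 10.09 m. Hydraulic radius R = A/P = 12.69/10.09 = 1.257 m. Q_B = (1/0.036)·12.69·1.257^(2/3)·√0.00022 = 6.088 m³/s.
The larger discharge is 33.43 m³/s and the smaller is 6.088 m³/s; the ratio is 5.49.

5.49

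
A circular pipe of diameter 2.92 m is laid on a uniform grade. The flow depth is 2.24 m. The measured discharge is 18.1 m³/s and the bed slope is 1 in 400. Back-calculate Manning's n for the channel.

n = 0.014

For a circular section of diameter D = 2.92 m at depth y = 2.24 m, the central angle is θ = 2 arccos(1 − 2y/D) = 4.269 rad. Then A = (D²/8)(θ − sin θ) = 5.512 m² and P = Dθ/2 = 6.232 m.
Hydraulic radius R = A/P = 5.512/6.232 = 0.8845 m.
Rearranging Manning's equation: n = (1/Q) A R^(2/3) S^(1/2) = (1/18.1) × 5.512 × 0.8845^(2/3) × √0.0025 = 0.014.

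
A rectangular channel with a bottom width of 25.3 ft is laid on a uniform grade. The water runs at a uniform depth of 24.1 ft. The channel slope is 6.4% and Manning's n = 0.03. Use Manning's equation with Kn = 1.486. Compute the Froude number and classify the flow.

supercritical

Flow area A = b·y = 25.3 × 24.1 = 609.7 ft². Wetted perimeter P = b + 2y = 25.3 + 2×24.1 = 73.5 ft.
Hydraulic radius R = A/P = 609.7/73.5 = 8.296 ft.
V = (1.486/n) R^(2/3) √S = (1.486/0.03) × 8.296^(2/3) × √0.064 = 51.35 ft/s. Hydraulic depth D_h = A/T = 609.7/25.3 = 24.1 ft.
Froude number Fr = V/√(g·D_h) = 51.35/√(32.2×24.1) = 1.84, which is greater than 1, so the flow is supercritical.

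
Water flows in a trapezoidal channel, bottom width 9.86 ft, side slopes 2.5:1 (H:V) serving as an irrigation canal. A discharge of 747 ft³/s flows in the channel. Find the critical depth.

At critical depth, Q² T / (g A³) = 1, i.e. A³/T = Q²/g = 747²/32.2 = 17330.
At y = 3.35 ft: A³/T = 8567 — too small.
At y = 4.03 ft: A³/T = 17280 — close enough.

y_c = 4.03 ft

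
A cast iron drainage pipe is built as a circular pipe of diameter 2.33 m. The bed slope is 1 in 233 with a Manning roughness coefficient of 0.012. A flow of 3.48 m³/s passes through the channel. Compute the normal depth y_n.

y_n = 0.733 m

Manning's equation rearranged: A R^(2/3) = nQ / (1·√S) = 0.012 × 3.48 / (√0.004292) = 0.6374.
Trying y = 0.837 m: A R^(2/3) = 0.8212 — too large.
Trying y = 0.652 m: A R^(2/3) = 0.5086 — too small.
Trying y = 0.733 m: A R^(2/3) = 0.6383 — matches.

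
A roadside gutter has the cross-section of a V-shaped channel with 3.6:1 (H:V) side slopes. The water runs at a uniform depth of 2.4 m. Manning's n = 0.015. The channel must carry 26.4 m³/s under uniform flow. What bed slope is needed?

For a triangular section with side slope z = 3.6: A = zy² = 3.6×2.4² = 20.74 m²; P = 2y√(1+z²) = 2×2.4×3.736 = 17.93 m.
Hydraulic radius R = A/P = 20.74/17.93 = 1.156 m.
From Manning's equation, S = [nQ / (1 A R^(2/3))]² = [0.015 × 26.4 / (1 × 20.74 × 1.156^(2/3))]² = 0.000301.

S = 0.000301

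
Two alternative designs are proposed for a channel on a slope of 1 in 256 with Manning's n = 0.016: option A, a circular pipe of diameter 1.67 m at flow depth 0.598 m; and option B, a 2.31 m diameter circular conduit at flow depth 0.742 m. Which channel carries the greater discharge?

Channel A: For a circular section of diameter D = 1.67 m at depth y = 0.598 m, the central angle is θ = 2 arccos(1 − 2y/D) = 2.566 rad. Then A = (D²/8)(θ − sin θ) = 0.7048 m² and P = Dθ/2 = 2.143 m. Hydraulic radius R = A/P = 0.7048/2.143 = 0.3289 m. Q_A = (1/0.016)·0.7048·0.3289^(2/3)·√0.003906 = 1.312 m³/s.
Channel B: For a circular section of diameter D = 2.31 m at depth y = 0.742 m, the central angle is θ = 2 arccos(1 − 2y/D) = 2.41 rad. Then A = (D²/8)(θ − sin θ) = 1.162 m² and P = Dθ/2 = 2.784 m. Hydraulic radius R = A/P = 1.162/2.784 = 0.4175 m. Q_B = (1/0.016)·1.162·0.4175^(2/3)·√0.003906 = 2.536 m³/s.
Q_A = 1.312 m³/s vs Q_B = 2.536 m³/s, so channel B carries more.

channel B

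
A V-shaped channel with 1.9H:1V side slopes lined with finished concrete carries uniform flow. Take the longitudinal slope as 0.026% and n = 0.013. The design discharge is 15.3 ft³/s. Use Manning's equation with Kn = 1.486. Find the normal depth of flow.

y_n = 2.13 ft

Manning's equation rearranged: A R^(2/3) = nQ / (1.486·√S) = 0.013 × 15.3 / (1.486 × √0.00026) = 8.301.
Try y = 1.57 ft: A R^(2/3) = 3.673 — low.
Try y = 2.45 ft: A R^(2/3) = 12.03 — high.
Try y = 2.13 ft: A R^(2/3) = 8.286 — matches.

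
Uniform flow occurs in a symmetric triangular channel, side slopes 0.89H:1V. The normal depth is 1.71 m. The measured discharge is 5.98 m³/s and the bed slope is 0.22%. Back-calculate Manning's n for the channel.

For a triangular section with side slope z = 0.89: A = zy² = 0.89×1.71² = 2.602 m²; P = 2y√(1+z²) = 2×1.71×1.339 = 4.578 m.
Hydraulic radius R = A/P = 2.602/4.578 = 0.5684 m.
Rearranging Manning's equation: n = (1/Q) A R^(2/3) S^(1/2) = (1/5.98) × 2.602 × 0.5684^(2/3) × √0.0022 = 0.014.

n = 0.014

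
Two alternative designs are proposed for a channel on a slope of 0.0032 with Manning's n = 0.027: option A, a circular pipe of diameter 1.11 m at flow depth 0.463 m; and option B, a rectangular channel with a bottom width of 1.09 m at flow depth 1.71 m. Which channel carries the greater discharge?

Channel A: For a circular section of diameter D = 1.11 m at depth y = 0.463 m, the central angle is θ = 2 arccos(1 − 2y/D) = 2.809 rad. Then A = (D²/8)(θ − sin θ) = 0.3822 m² and P = Dθ/2 = 1.559 m. Hydraulic radius R = A/P = 0.3822/1.559 = 0.2452 m. Q_A = (1/0.027)·0.3822·0.2452^(2/3)·√0.0032 = 0.3137 m³/s.
Channel B: Flow area A = b·y = 1.09 × 1.71 = 1.864 m². Wetted perimeter P = b + 2y = 1.09 + 2×1.71 = 4.51 m. Hydraulic radius R = A/P = 1.864/4.51 = 0.4133 m. Q_B = (1/0.027)·1.864·0.4133^(2/3)·√0.0032 = 2.167 m³/s.
Q_A = 0.3137 m³/s vs Q_B = 2.167 m³/s, so channel B carries more.

channel B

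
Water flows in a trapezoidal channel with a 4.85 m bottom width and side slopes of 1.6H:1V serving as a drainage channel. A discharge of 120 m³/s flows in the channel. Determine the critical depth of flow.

y_c = 2.9 m

At critical depth, Q² T / (g A³) = 1, i.e. A³/T = Q²/g = 120²/9.81 = 1468.
At y = 3.24 m: A³/T = 2258 — too large.
At y = 2.56 m: A³/T = 921 — too small.
At y = 2.9 m: A³/T = 1475 — ≈ 1468.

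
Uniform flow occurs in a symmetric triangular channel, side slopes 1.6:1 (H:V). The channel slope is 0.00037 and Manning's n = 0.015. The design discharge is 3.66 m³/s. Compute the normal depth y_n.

y_n = 1.54 m

Manning's equation rearranged: A R^(2/3) = nQ / (1·√S) = 0.015 × 3.66 / (√0.00037) = 2.854.
Trying y = 1.14 m: A R^(2/3) = 1.281 — short.
Trying y = 1.94 m: A R^(2/3) = 5.286 — over.
Trying y = 1.54 m: A R^(2/3) = 2.856 — matches.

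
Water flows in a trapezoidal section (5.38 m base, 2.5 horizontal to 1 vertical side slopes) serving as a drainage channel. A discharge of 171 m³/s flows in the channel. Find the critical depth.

y_c = 3.04 m

At critical depth, Q² T / (g A³) = 1, i.e. A³/T = Q²/g = 171²/9.81 = 2981.
Trying y = 3.29 m: A³/T = 4108 — over.
Trying y = 2.65 m: A³/T = 1728 — short.
Trying y = 3.04 m: A³/T = 2985 — matches.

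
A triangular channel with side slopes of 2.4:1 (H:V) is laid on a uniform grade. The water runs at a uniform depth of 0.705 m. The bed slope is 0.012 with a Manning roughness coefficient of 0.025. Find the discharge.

Q = 2.47 m³/s

For a triangular section with side slope z = 2.4: A = zy² = 2.4×0.705² = 1.193 m²; P = 2y√(1+z²) = 2×0.705×2.6 = 3.666 m.
Hydraulic radius R = A/P = 1.193/3.666 = 0.3254 m.
Manning's equation: Q = (1/n) A R^(2/3) S^(1/2) = (1/0.025) × 1.193 × 0.3254^(2/3) × 0.012^(1/2) = 2.47 m³/s.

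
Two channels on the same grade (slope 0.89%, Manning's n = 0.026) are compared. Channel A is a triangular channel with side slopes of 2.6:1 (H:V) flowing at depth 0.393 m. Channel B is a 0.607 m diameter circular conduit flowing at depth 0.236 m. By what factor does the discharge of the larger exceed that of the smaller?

4.92

Channel A: For a triangular section with side slope z = 2.6: A = zy² = 2.6×0.393² = 0.4016 m²; P = 2y√(1+z²) = 2×0.393×2.786 = 2.19 m. Hydraulic radius R = A/P = 0.4016/2.19 = 0.1834 m. Q_A = (1/0.026)·0.4016·0.1834^(2/3)·√0.0089 = 0.4703 m³/s.
Channel B: For a circular section of diameter D = 0.607 m at depth y = 0.236 m, the central angle is θ = 2 arccos(1 − 2y/D) = 2.693 rad. Then A = (D²/8)(θ − sin θ) = 0.1041 m² and P = Dθ/2 = 0.8173 m. Hydraulic radius R = A/P = 0.1041/0.8173 = 0.1273 m. Q_B = (1/0.026)·0.1041·0.1273^(2/3)·√0.0089 = 0.09555 m³/s.
The larger discharge is 0.4703 m³/s and the smaller is 0.09555 m³/s; the ratio is 4.92.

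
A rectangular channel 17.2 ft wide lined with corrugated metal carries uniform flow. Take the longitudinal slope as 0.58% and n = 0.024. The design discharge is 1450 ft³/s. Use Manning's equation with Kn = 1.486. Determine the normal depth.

y_n = 7.19 ft

Manning's equation rearranged: A R^(2/3) = nQ / (1.486·√S) = 0.024 × 1450 / (1.486 × √0.0058) = 307.5.
At y = 8.09 ft: A R^(2/3) = 360.4 — too large.
At y = 4.9 ft: A R^(2/3) = 180 — too small.
At y = 7.19 ft: A R^(2/3) = 307.2 — close enough.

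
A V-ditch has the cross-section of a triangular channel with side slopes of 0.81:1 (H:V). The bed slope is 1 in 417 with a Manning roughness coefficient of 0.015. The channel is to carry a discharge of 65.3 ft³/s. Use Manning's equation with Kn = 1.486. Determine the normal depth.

y_n = 3.83 ft

Manning's equation rearranged: A R^(2/3) = nQ / (1.486·√S) = 0.015 × 65.3 / (1.486 × √0.002398) = 13.46.
Trying y = 4.75 ft: A R^(2/3) = 23.89 — over.
Trying y = 3.01 ft: A R^(2/3) = 7.078 — short.
Trying y = 3.83 ft: A R^(2/3) = 13.46 — ≈ 13.46.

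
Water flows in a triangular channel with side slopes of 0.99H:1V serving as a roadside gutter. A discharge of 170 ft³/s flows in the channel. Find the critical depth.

y_c = 4.49 ft

At critical depth, Q² T / (g A³) = 1, i.e. A³/T = Q²/g = 170²/32.2 = 897.5.
Trying y = 5.09 ft: A³/T = 1674 — too large.
Trying y = 3.82 ft: A³/T = 398.6 — too small.
Trying y = 4.49 ft: A³/T = 894.3 — matches.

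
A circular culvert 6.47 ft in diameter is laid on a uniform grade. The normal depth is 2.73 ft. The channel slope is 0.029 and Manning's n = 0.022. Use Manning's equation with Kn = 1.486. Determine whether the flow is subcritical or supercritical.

For a circular section of diameter D = 6.47 ft at depth y = 2.73 ft, the central angle is θ = 2 arccos(1 − 2y/D) = 2.828 rad. Then A = (D²/8)(θ − sin θ) = 13.18 ft² and P = Dθ/2 = 9.149 ft.
Hydraulic radius R = A/P = 13.18/9.149 = 1.441 ft.
V = (1.486/n) R^(2/3) √S = (1.486/0.022) × 1.441^(2/3) × √0.029 = 14.68 ft/s. Hydraulic depth D_h = A/T = 13.18/6.391 = 2.063 ft.
Froude number Fr = V/√(g·D_h) = 14.68/√(32.2×2.063) = 1.8, which is greater than 1, so the flow is supercritical.

supercritical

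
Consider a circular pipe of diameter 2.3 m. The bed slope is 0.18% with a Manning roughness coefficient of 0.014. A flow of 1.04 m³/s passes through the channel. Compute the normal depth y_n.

Manning's equation rearranged: A R^(2/3) = nQ / (1·√S) = 0.014 × 1.04 / (√0.0018) = 0.3432.
At y = 0.464 m: A R^(2/3) = 0.256 — short.
At y = 0.602 m: A R^(2/3) = 0.4309 — over.
At y = 0.537 m: A R^(2/3) = 0.3435 — matches.

y_n = 0.537 m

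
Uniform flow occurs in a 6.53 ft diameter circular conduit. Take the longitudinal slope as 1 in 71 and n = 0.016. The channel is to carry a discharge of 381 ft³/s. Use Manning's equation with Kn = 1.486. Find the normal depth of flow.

y_n = 4.2 ft

Manning's equation rearranged: A R^(2/3) = nQ / (1.486·√S) = 0.016 × 381 / (1.486 × √0.01408) = 34.57.
Trying y = 3.44 ft: A R^(2/3) = 25.34 — too small.
Trying y = 5.1 ft: A R^(2/3) = 44.29 — too large.
Trying y = 4.2 ft: A R^(2/3) = 34.59 — ≈ 34.57.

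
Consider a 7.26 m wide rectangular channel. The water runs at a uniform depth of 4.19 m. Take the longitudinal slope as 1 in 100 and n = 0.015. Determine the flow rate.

Flow area A = b·y = 7.26 × 4.19 = 30.42 m². Wetted perimeter P = b + 2y = 7.26 + 2×4.19 = 15.64 m.
Hydraulic radius R = A/P = 30.42/15.64 = 1.945 m.
Manning's equation: Q = (1/n) A R^(2/3) S^(1/2) = (1/0.015) × 30.42 × 1.945^(2/3) × 0.01^(1/2) = 316 m³/s.

Q = 316 m³/s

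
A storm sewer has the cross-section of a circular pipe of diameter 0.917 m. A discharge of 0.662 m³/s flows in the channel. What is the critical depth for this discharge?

At critical depth, Q² T / (g A³) = 1, i.e. A³/T = Q²/g = 0.662²/9.81 = 0.04467.
At y = 0.381 m: A³/T = 0.01933 — low.
At y = 0.545 m: A³/T = 0.07601 — high.
At y = 0.474 m: A³/T = 0.04458 — matches.

y_c = 0.474 m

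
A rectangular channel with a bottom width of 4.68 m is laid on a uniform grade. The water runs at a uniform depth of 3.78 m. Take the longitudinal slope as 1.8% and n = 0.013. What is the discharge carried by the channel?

Flow area A = b·y = 4.68 × 3.78 = 17.69 m². Wetted perimeter P = b + 2y = 4.68 + 2×3.78 = 12.24 m.
Hydraulic radius R = A/P = 17.69/12.24 = 1.445 m.
Manning's equation: Q = (1/n) A R^(2/3) S^(1/2) = (1/0.013) × 17.69 × 1.445^(2/3) × 0.018^(1/2) = 233 m³/s.

Q = 233 m³/s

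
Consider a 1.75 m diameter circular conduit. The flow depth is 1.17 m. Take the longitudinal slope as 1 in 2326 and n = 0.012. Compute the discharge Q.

For a circular section of diameter D = 1.75 m at depth y = 1.17 m, the central angle is θ = 2 arccos(1 − 2y/D) = 3.829 rad. Then A = (D²/8)(θ − sin θ) = 1.709 m² and P = Dθ/2 = 3.351 m.
Hydraulic radius R = A/P = 1.709/3.351 = 0.51 m.
Manning's equation: Q = (1/n) A R^(2/3) S^(1/2) = (1/0.012) × 1.709 × 0.51^(2/3) × 0.0004299^(1/2) = 1.88 m³/s.

Q = 1.88 m³/s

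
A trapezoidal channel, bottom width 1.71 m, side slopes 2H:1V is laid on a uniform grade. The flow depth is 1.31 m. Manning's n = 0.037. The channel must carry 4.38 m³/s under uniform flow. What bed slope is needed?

With bottom width b = 1.71 m and side slope z = 2: A = (b + zy)y = (1.71 + 2×1.31)×1.31 = 5.672 m²; P = b + 2y√(1+z²) = 1.71 + 2×1.31×2.236 = 7.568 m.
Hydraulic radius R = A/P = 5.672/7.568 = 0.7495 m.
From Manning's equation, S = [nQ / (1 A R^(2/3))]² = [0.037 × 4.38 / (1 × 5.672 × 0.7495^(2/3))]² = 0.0012.

S = 0.0012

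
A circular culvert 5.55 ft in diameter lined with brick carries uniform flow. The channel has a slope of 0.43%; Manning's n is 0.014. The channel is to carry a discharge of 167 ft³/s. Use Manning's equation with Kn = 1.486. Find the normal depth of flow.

Manning's equation rearranged: A R^(2/3) = nQ / (1.486·√S) = 0.014 × 167 / (1.486 × √0.0043) = 23.99.
Try y = 3.04 ft: A R^(2/3) = 17.51 — low.
Try y = 4.24 ft: A R^(2/3) = 28.03 — high.
Try y = 3.75 ft: A R^(2/3) = 24.03 — ≈ 23.99.

y_n = 3.75 ft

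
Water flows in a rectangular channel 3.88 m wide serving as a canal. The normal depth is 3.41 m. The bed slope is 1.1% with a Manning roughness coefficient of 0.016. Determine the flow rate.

Flow area A = b·y = 3.88 × 3.41 = 13.23 m². Wetted perimeter P = b + 2y = 3.88 + 2×3.41 = 10.7 m.
Hydraulic radius R = A/P = 13.23/10.7 = 1.237 m.
Manning's equation: Q = (1/n) A R^(2/3) S^(1/2) = (1/0.016) × 13.23 × 1.237^(2/3) × 0.011^(1/2) = 99.9 m³/s.

Q = 99.9 m³/s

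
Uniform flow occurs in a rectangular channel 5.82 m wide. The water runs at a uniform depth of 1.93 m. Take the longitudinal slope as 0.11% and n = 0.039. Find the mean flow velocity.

Flow area A = b·y = 5.82 × 1.93 = 11.23 m². Wetted perimeter P = b + 2y = 5.82 + 2×1.93 = 9.68 m.
Hydraulic radius R = A/P = 11.23/9.68 = 1.16 m.
From Manning's equation, V = (1/n) R^(2/3) S^(1/2) = (1/0.039) × 1.16^(2/3) × 0.0011^(1/2) = 0.939 m/s.

V = 0.939 m/s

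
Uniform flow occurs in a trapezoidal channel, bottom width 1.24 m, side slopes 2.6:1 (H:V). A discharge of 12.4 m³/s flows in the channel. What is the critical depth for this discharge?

y_c = 1.15 m

At critical depth, Q² T / (g A³) = 1, i.e. A³/T = Q²/g = 12.4²/9.81 = 15.67.
Trying y = 0.809 m: A³/T = 3.633 — low.
Trying y = 1.15 m: A³/T = 15.94 — matches.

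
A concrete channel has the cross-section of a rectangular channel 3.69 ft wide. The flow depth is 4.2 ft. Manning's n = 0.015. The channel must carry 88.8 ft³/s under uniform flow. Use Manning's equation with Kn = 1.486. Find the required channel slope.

S = 0.0024

Flow area A = b·y = 3.69 × 4.2 = 15.5 ft². Wetted perimeter P = b + 2y = 3.69 + 2×4.2 = 12.09 ft.
Hydraulic radius R = A/P = 15.5/12.09 = 1.282 ft.
From Manning's equation, S = [nQ / (1.486 A R^(2/3))]² = [0.015 × 88.8 / (1.486 × 15.5 × 1.282^(2/3))]² = 0.0024.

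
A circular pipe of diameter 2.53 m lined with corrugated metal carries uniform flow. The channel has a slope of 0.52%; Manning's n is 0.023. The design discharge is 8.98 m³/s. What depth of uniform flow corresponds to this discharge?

Manning's equation rearranged: A R^(2/3) = nQ / (1·√S) = 0.023 × 8.98 / (√0.0052) = 2.864.
At y = 2.03 m: A R^(2/3) = 3.631 — too large.
At y = 1.33 m: A R^(2/3) = 2.015 — too small.
At y = 1.67 m: A R^(2/3) = 2.864 — close enough.

y_n = 1.67 m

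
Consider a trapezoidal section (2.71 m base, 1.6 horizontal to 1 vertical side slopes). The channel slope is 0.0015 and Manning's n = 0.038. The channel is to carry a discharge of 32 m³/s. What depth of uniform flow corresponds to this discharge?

Manning's equation rearranged: A R^(2/3) = nQ / (1·√S) = 0.038 × 32 / (√0.0015) = 31.4.
At y = 3.72 m: A R^(2/3) = 49.85 — too large.
At y = 2.34 m: A R^(2/3) = 18.07 — too small.
At y = 3.02 m: A R^(2/3) = 31.35 — ≈ 31.4.

y_n = 3.02 m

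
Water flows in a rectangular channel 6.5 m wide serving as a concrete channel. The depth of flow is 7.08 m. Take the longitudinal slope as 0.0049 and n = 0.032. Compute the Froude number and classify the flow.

Flow area A = b·y = 6.5 × 7.08 = 46.02 m². Wetted perimeter P = b + 2y = 6.5 + 2×7.08 = 20.66 m.
Hydraulic radius R = A/P = 46.02/20.66 = 2.227 m.
V = (1/n) R^(2/3) √S = (1/0.032) × 2.227^(2/3) × √0.0049 = 3.731 m/s. Hydraulic depth D_h = A/T = 46.02/6.5 = 7.08 m.
Froude number Fr = V/√(g·D_h) = 3.731/√(9.81×7.08) = 0.448, which is less than 1, so the flow is subcritical.

subcritical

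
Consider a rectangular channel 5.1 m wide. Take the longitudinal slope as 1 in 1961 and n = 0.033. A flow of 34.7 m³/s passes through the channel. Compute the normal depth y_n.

y_n = 6.62 m

Manning's equation rearranged: A R^(2/3) = nQ / (1·√S) = 0.033 × 34.7 / (√0.0005099) = 50.71.
Try y = 4.67 m: A R^(2/3) = 33.25 — low.
Try y = 8.25 m: A R^(2/3) = 65.63 — high.
Try y = 6.62 m: A R^(2/3) = 50.71 — close enough.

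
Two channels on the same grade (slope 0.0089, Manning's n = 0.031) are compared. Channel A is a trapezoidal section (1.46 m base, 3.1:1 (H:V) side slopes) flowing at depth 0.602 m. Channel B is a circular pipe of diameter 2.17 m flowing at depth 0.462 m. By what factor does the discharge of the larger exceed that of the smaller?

Channel A: With bottom width b = 1.46 m and side slope z = 3.1: A = (b + zy)y = (1.46 + 3.1×0.602)×0.602 = 2.002 m²; P = b + 2y√(1+z²) = 1.46 + 2×0.602×3.257 = 5.382 m. Hydraulic radius R = A/P = 2.002/5.382 = 0.3721 m. Q_A = (1/0.031)·2.002·0.3721^(2/3)·√0.0089 = 3.152 m³/s.
Channel B: For a circular section of diameter D = 2.17 m at depth y = 0.462 m, the central angle is θ = 2 arccos(1 − 2y/D) = 1.918 rad. Then A = (D²/8)(θ − sin θ) = 0.5758 m² and P = Dθ/2 = 2.081 m. Hydraulic radius R = A/P = 0.5758/2.081 = 0.2766 m. Q_B = (1/0.031)·0.5758·0.2766^(2/3)·√0.0089 = 0.7438 m³/s.
The larger discharge is 3.152 m³/s and the smaller is 0.7438 m³/s; the ratio is 4.24.

4.24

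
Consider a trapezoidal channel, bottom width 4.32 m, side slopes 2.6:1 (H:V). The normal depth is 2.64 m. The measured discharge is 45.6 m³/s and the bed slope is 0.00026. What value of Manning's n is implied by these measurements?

With bottom width b = 4.32 m and side slope z = 2.6: A = (b + zy)y = (4.32 + 2.6×2.64)×2.64 = 29.53 m²; P = b + 2y√(1+z²) = 4.32 + 2×2.64×2.786 = 19.03 m.
Hydraulic radius R = A/P = 29.53/19.03 = 1.552 m.
Rearranging Manning's equation: n = (1/Q) A R^(2/3) S^(1/2) = (1/45.6) × 29.53 × 1.552^(2/3) × √0.00026 = 0.014.

n = 0.014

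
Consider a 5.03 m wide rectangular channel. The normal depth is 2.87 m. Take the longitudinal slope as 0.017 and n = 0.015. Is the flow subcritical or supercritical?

Flow area A = b·y = 5.03 × 2.87 = 14.44 m². Wetted perimeter P = b + 2y = 5.03 + 2×2.87 = 10.77 m.
Hydraulic radius R = A/P = 14.44/10.77 = 1.34 m.
V = (1/n) R^(2/3) √S = (1/0.015) × 1.34^(2/3) × √0.017 = 10.57 m/s. Hydraulic depth D_h = A/T = 14.44/5.03 = 2.87 m.
Froude number Fr = V/√(g·D_h) = 10.57/√(9.81×2.87) = 1.99, which is greater than 1, so the flow is supercritical.

supercritical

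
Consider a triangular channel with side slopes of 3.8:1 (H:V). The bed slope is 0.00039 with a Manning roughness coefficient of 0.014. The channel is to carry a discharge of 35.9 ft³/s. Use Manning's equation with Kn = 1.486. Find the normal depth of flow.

Manning's equation rearranged: A R^(2/3) = nQ / (1.486·√S) = 0.014 × 35.9 / (1.486 × √0.00039) = 17.13.
Try y = 1.88 ft: A R^(2/3) = 12.6 — low.
Try y = 2.65 ft: A R^(2/3) = 31.48 — high.
Try y = 2.11 ft: A R^(2/3) = 17.15 — matches.

y_n = 2.11 ft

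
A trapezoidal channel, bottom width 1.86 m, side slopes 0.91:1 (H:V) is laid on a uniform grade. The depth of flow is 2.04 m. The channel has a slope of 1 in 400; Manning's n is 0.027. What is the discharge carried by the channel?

Q = 14.3 m³/s

With bottom width b = 1.86 m and side slope z = 0.91: A = (b + zy)y = (1.86 + 0.91×2.04)×2.04 = 7.581 m²; P = b + 2y√(1+z²) = 1.86 + 2×2.04×1.352 = 7.376 m.
Hydraulic radius R = A/P = 7.581/7.376 = 1.028 m.
Manning's equation: Q = (1/n) A R^(2/3) S^(1/2) = (1/0.027) × 7.581 × 1.028^(2/3) × 0.0025^(1/2) = 14.3 m³/s.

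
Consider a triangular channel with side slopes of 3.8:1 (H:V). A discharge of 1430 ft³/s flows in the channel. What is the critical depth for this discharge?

y_c = 6.15 ft

At critical depth, Q² T / (g A³) = 1, i.e. A³/T = Q²/g = 1430²/32.2 = 63510.
At y = 5.05 ft: A³/T = 23710 — low.
At y = 7.72 ft: A³/T = 198000 — high.
At y = 6.15 ft: A³/T = 63520 — ≈ 63510.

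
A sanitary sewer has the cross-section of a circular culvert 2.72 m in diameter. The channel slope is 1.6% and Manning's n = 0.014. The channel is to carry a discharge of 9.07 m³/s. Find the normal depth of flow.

y_n = 0.874 m

Manning's equation rearranged: A R^(2/3) = nQ / (1·√S) = 0.014 × 9.07 / (√0.016) = 1.004.
At y = 1.05 m: A R^(2/3) = 1.418 — too large.
At y = 0.874 m: A R^(2/3) = 1.004 — matches.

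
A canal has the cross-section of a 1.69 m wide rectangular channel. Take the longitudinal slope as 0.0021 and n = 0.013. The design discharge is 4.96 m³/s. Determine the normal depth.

Manning's equation rearranged: A R^(2/3) = nQ / (1·√S) = 0.013 × 4.96 / (√0.0021) = 1.407.
At y = 1.14 m: A R^(2/3) = 1.19 — too small.
At y = 1.3 m: A R^(2/3) = 1.406 — ≈ 1.407.

y_n = 1.3 m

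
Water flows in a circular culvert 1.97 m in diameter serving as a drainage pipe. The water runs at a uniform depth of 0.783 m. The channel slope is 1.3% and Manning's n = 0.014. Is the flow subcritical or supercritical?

supercritical

For a circular section of diameter D = 1.97 m at depth y = 0.783 m, the central angle is θ = 2 arccos(1 − 2y/D) = 2.729 rad. Then A = (D²/8)(θ − sin θ) = 1.129 m² and P = Dθ/2 = 2.688 m.
Hydraulic radius R = A/P = 1.129/2.688 = 0.42 m.
V = (1/n) R^(2/3) √S = (1/0.014) × 0.42^(2/3) × √0.013 = 4.568 m/s. Hydraulic depth D_h = A/T = 1.129/1.928 = 0.5855 m.
Froude number Fr = V/√(g·D_h) = 4.568/√(9.81×0.5855) = 1.91, which is greater than 1, so the flow is supercritical.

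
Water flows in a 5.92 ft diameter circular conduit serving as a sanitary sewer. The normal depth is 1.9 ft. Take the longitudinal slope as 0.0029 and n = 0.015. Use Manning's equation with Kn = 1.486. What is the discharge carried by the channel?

Q = 42.5 ft³/s

For a circular section of diameter D = 5.92 ft at depth y = 1.9 ft, the central angle is θ = 2 arccos(1 − 2y/D) = 2.409 rad. Then A = (D²/8)(θ − sin θ) = 7.624 ft² and P = Dθ/2 = 7.131 ft.
Hydraulic radius R = A/P = 7.624/7.131 = 1.069 ft.
Manning's equation: Q = (1.486/n) A R^(2/3) S^(1/2) = (1.486/0.015) × 7.624 × 1.069^(2/3) × 0.0029^(1/2) = 42.5 ft³/s.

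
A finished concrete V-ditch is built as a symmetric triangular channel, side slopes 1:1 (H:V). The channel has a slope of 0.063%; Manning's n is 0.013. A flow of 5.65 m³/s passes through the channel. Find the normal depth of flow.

Manning's equation rearranged: A R^(2/3) = nQ / (1·√S) = 0.013 × 5.65 / (√0.00063) = 2.926.
At y = 1.56 m: A R^(2/3) = 1.637 — low.
At y = 2.34 m: A R^(2/3) = 4.826 — high.
At y = 1.94 m: A R^(2/3) = 2.927 — close enough.

y_n = 1.94 m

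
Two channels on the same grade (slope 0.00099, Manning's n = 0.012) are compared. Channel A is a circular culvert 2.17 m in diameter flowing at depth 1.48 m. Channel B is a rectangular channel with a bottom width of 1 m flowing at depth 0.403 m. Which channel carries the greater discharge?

channel A

Channel A: For a circular section of diameter D = 2.17 m at depth y = 1.48 m, the central angle is θ = 2 arccos(1 − 2y/D) = 3.887 rad. Then A = (D²/8)(θ − sin θ) = 2.687 m² and P = Dθ/2 = 4.217 m. Hydraulic radius R = A/P = 2.687/4.217 = 0.6372 m. Q_A = (1/0.012)·2.687·0.6372^(2/3)·√0.00099 = 5.217 m³/s.
Channel B: Flow area A = b·y = 1 × 0.403 = 0.403 m². Wetted perimeter P = b + 2y = 1 + 2×0.403 = 1.806 m. Hydraulic radius R = A/P = 0.403/1.806 = 0.2231 m. Q_B = (1/0.012)·0.403·0.2231^(2/3)·√0.00099 = 0.3887 m³/s.
Q_A = 5.217 m³/s vs Q_B = 0.3887 m³/s, so channel A carries more.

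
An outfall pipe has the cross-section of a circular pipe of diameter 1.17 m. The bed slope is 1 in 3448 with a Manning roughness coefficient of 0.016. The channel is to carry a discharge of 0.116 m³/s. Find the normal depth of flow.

Manning's equation rearranged: A R^(2/3) = nQ / (1·√S) = 0.016 × 0.116 / (√0.00029) = 0.109.
At y = 0.472 m: A R^(2/3) = 0.1621 — too large.
At y = 0.382 m: A R^(2/3) = 0.1092 — ≈ 0.109.

y_n = 0.382 m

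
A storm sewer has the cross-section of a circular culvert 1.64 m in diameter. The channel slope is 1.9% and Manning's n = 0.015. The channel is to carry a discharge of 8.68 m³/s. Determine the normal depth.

y_n = 1.12 m

Manning's equation rearranged: A R^(2/3) = nQ / (1·√S) = 0.015 × 8.68 / (√0.019) = 0.9446.
Trying y = 0.8 m: A R^(2/3) = 0.5589 — too small.
Trying y = 1.38 m: A R^(2/3) = 1.192 — too large.
Trying y = 1.12 m: A R^(2/3) = 0.9446 — ≈ 0.9446.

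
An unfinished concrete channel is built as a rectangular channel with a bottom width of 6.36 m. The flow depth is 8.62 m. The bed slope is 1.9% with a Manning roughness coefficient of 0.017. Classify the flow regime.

Flow area A = b·y = 6.36 × 8.62 = 54.82 m². Wetted perimeter P = b + 2y = 6.36 + 2×8.62 = 23.6 m.
Hydraulic radius R = A/P = 54.82/23.6 = 2.323 m.
V = (1/n) R^(2/3) √S = (1/0.017) × 2.323^(2/3) × √0.019 = 14.22 m/s. Hydraulic depth D_h = A/T = 54.82/6.36 = 8.62 m.
Froude number Fr = V/√(g·D_h) = 14.22/√(9.81×8.62) = 1.55, which is greater than 1, so the flow is supercritical.

supercritical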